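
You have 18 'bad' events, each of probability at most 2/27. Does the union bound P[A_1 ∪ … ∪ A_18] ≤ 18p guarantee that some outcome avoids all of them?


Union bound: P[∪_{i=1}^{18} A_i] ≤ Σ_i P[A_i] ≤ 18·p = 18·(2/27) = 4/3.
Numerically: 4/3 ≈ 1.333.
Is 4/3 < 1? NO.
Since the bound 4/3 is ≥ 1, the union bound is uninformative here; it does NOT by itself certify existence.

18·p = 4/3 ≈ 1.333; existence NOT certified by the union bound.


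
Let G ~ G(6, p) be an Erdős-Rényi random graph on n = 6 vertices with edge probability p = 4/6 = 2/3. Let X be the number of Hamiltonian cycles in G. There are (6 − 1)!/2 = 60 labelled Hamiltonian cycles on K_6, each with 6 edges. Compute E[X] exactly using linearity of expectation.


K_6 has (6 − 1)!/2 = 60 labelled Hamiltonian cycles.
For each such Hamiltonian cycle H, let X_H = 1 if all 6 edges of H are present in G. Then P[X_H = 1] = p^{6} = (2/3)^{6} = 64/729.
Summing the indicators: E[X] = Σ_H E[X_H] = 60 · p^{6} = 60 · 64/729 = 1280/243.
Numerically: E[X] ≈ 5.2675.

E[X] = 60 · (2/3)^{6} = 1280/243 ≈ 5.2675.


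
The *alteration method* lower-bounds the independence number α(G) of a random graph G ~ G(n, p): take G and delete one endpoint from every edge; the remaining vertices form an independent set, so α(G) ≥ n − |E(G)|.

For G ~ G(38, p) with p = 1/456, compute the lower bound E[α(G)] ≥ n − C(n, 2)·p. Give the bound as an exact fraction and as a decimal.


E[|E(G)|] = C(38, 2)·p = 703 · (1/456) = 37/24.
E[α(G)] ≥ n − E[|E(G)|] = 38 − 37/24 = 875/24.
Numerically: ≈ 36.458333.
(This is only a lower bound; the true E[α(G)] may be larger.)

E[α(G)] ≥ 875/24 ≈ 36.458333.


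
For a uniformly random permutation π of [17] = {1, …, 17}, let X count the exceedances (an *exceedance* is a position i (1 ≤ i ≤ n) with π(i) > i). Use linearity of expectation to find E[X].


Write X = Σ_{i=1}^{17} X_i, where X_i = 1_{π(i) > i}.
For each fixed i, π(i) is uniform over {1, …, 17} (marginal of a uniform permutation), so P[π(i) > i] = (n − i)/n. Summing: Σ_{i=1}^{17} (n − i)/n = (0 + 1 + … + 16)/17 = 17(17 − 1)/(2·17) = (17 − 1)/2.
Hence E[X] = Σ_{i=1}^{17} (17 − i)/17 = 8 ≈ 8.000000.

E[X] = 8 = 8.000000.


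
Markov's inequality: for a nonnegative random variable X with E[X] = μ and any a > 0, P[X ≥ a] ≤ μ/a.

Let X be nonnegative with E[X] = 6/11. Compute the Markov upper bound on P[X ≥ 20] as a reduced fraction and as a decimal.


μ = E[X] = 6/11, a = 20.
Markov: P[X ≥ 20] ≤ μ/a = (6/11)/20 = 3/110.
Numerically: ≈ 0.02727.
(Since a = 20 > μ = 0.54545, the bound 3/110 is < 1 and informative.)

P[X ≥ 20] ≤ 3/110 ≈ 0.02727.


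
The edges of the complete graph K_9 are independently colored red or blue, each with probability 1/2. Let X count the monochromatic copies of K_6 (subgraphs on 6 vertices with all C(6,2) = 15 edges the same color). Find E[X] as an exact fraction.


Let X = Σ_S X_S over the C(9, 6) = 84 subsets S of size 6, where X_S = 1 if the K_6 on S is monochromatic.
For a fixed S, the K_6 on S has C(6, 2) = 15 edges. P[all 15 edges red] = (1/2)^15, and likewise for blue, so P[monochromatic] = 2·(1/2)^15 = 2^{1 − 15} = 1/16384.
Summing: E[X] = C(9, 6) · 2^{1 − 15} = 84 · 1/16384 = 21/4096.
Numerically: E[X] ≈ 0.0051.

E[X] = C(9,6)·2^(1−C(6,2)) = 21/4096 ≈ 0.0051.


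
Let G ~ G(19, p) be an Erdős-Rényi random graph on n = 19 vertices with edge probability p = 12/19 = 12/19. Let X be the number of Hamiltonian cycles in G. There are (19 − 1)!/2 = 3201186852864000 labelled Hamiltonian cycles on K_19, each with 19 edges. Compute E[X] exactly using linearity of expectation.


K_19 has (19 − 1)!/2 = 3201186852864000 labelled Hamiltonian cycles.
For each such Hamiltonian cycle H, let X_H = 1 if all 19 edges of H are present in G. Then P[X_H = 1] = p^{19} = (12/19)^{19} = 319479999370622926848/1978419655660313589123979.
Summing the indicators: E[X] = Σ_H E[X_H] = 3201186852864000 · p^{19} = 3201186852864000 · 319479999370622926848/1978419655660313589123979 = 1022715173738237107931793611292672000/1978419655660313589123979.
Numerically: E[X] ≈ 5.1694e+11.

E[X] = 3201186852864000 · (12/19)^{19} = 1022715173738237107931793611292672000/1978419655660313589123979 ≈ 5.1694e+11.


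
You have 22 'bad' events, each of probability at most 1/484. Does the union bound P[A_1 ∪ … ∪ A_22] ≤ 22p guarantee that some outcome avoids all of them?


Union bound: P[∪_{i=1}^{22} A_i] ≤ Σ_i P[A_i] ≤ 22·p = 22·(1/484) = 1/22.
Numerically: 1/22 ≈ 0.0455.
Is 1/22 < 1? YES.
Since P[∪ A_i] ≤ 1/22 < 1, the complement has P[∩ A_i^c] ≥ 1 − 1/22 = 21/22 > 0, so some outcome avoids every A_i.

22·p = 1/22 ≈ 0.0455; existence CERTIFIED by the union bound.


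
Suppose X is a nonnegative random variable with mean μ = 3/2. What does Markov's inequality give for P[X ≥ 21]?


μ = E[X] = 3/2, a = 21.
Markov: P[X ≥ 21] ≤ μ/a = (3/2)/21 = 1/14.
Numerically: ≈ 0.07143.
(Since a = 21 > μ = 1.50000, the bound 1/14 is < 1 and informative.)

P[X ≥ 21] ≤ 1/14 ≈ 0.07143.


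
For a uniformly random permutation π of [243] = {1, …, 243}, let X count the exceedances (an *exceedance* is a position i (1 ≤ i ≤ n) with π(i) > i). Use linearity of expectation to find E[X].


Write X = Σ_{i=1}^{243} X_i, where X_i = 1_{π(i) > i}.
For each fixed i, π(i) is uniform over {1, …, 243} (marginal of a uniform permutation), so P[π(i) > i] = (n − i)/n. Summing: Σ_{i=1}^{243} (n − i)/n = (0 + 1 + … + 242)/243 = 243(243 − 1)/(2·243) = (243 − 1)/2.
Hence E[X] = Σ_{i=1}^{243} (243 − i)/243 = 121 ≈ 121.00000.

E[X] = 121 = 121.00000.


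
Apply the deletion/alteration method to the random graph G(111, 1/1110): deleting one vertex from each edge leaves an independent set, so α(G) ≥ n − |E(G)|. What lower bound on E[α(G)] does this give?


E[|E(G)|] = C(111, 2)·p = 6105 · (1/1110) = 11/2.
E[α(G)] ≥ n − E[|E(G)|] = 111 − 11/2 = 211/2.
Numerically: ≈ 105.5000.
(This is only a lower bound; the true E[α(G)] may be larger.)

E[α(G)] ≥ 211/2 ≈ 105.5000.


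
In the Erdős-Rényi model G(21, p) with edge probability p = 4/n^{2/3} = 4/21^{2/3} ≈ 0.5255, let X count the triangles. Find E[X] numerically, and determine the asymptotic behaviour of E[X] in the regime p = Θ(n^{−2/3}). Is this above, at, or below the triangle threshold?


Number of potential triangles: C(21, 3) = 1330.
Each occurs with probability p³ ≈ (0.5255)³ ≈ 1.451247e-01.
By linearity: E[X] = C(21, 3)·p³ ≈ 1330 · 1.451247e-01 ≈ 193.0159.
Since α = 2/3 < 1, p = c/n^{2/3} ≫ 1/n is above the triangle threshold p ~ 1/n. Asymptotically E[X] ~ (c³/6)·n^{3(1−α)} = (4³/6)·n^{1} → ∞; triangles are abundant w.h.p.

E[X] ≈ 193.0159; in regime p = Θ(1/n^{2/3}) E[X] diverges (above the triangle threshold p ~ 1/n).


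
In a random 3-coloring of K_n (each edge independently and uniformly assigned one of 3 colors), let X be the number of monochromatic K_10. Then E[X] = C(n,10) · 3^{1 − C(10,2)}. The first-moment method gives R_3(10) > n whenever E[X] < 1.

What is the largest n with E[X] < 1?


We need C(n, 10) · 3^{1 − 45} < 1, i.e. C(n, 10) < 3^{45 − 1} = 984770902183611232881.
Check values of n near the boundary:
  n = 570: C(570, 10) = 921524823451961408691; 921524823451961408691 < 984770902183611232881? YES
  n = 571: C(571, 10) = 937951290893172842001; 937951290893172842001 < 984770902183611232881? YES
  n = 572: C(572, 10) = 954640815642161682606; 954640815642161682606 < 984770902183611232881? YES
  n = 573: C(573, 10) = 971597135635805762226; 971597135635805762226 < 984770902183611232881? YES
  n = 574: C(574, 10) = 988824035203816502691; 988824035203816502691 < 984770902183611232881? NO
  n = 575: C(575, 10) = 1006325345561406175305; 1006325345561406175305 < 984770902183611232881? NO
The largest n with C(n, 10) < 984770902183611232881 is n = 573 (where E[X] = 35985079097622435638/36472996377170786403 ≈ 0.9866). Hence R_3(10) > 573, i.e. R_3(10) ≥ 574.

Largest n = 573; hence R_3(10) > 573.


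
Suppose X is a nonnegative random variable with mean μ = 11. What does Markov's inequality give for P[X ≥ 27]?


μ = E[X] = 11, a = 27.
Markov: P[X ≥ 27] ≤ μ/a = (11)/27 = 11/27.
Numerically: ≈ 0.407.
(Since a = 27 > μ = 11.000, the bound 11/27 is < 1 and informative.)

P[X ≥ 27] ≤ 11/27 ≈ 0.407.


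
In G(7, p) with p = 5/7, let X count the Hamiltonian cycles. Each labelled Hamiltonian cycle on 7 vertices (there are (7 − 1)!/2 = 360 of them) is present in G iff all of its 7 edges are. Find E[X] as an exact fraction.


K_7 has (7 − 1)!/2 = 360 labelled Hamiltonian cycles.
For each such Hamiltonian cycle H, let X_H = 1 if all 7 edges of H are present in G. Then P[X_H = 1] = p^{7} = (5/7)^{7} = 78125/823543.
By linearity: E[X] = Σ_H E[X_H] = 360 · p^{7} = 360 · 78125/823543 = 28125000/823543.
Numerically: E[X] ≈ 34.15.

E[X] = 360 · (5/7)^{7} = 28125000/823543 ≈ 34.15.


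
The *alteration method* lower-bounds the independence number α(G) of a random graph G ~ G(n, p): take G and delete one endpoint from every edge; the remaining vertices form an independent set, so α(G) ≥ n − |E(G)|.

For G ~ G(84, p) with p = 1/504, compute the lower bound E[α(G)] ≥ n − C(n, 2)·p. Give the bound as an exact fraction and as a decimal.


E[|E(G)|] = C(84, 2)·p = 3486 · (1/504) = 83/12.
E[α(G)] ≥ n − E[|E(G)|] = 84 − 83/12 = 925/12.
Numerically: ≈ 77.0833.
(This is only a lower bound; the true E[α(G)] may be larger.)

E[α(G)] ≥ 925/12 ≈ 77.0833.


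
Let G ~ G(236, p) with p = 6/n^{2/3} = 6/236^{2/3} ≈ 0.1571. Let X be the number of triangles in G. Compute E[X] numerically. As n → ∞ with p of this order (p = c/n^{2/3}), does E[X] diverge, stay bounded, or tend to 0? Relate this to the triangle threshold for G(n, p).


Number of potential triangles: C(236, 3) = 2162940.
Each occurs with probability p³ ≈ (0.1571)³ ≈ 3.878196e-03.
By linearity: E[X] = C(236, 3)·p³ ≈ 2162940 · 3.878196e-03 ≈ 8388.3051.
Since α = 2/3 < 1, p = c/n^{2/3} ≫ 1/n is above the triangle threshold p ~ 1/n. Asymptotically E[X] ~ (c³/6)·n^{3(1−α)} = (6³/6)·n^{1} → ∞; triangles are abundant w.h.p.

E[X] ≈ 8388.3051; in regime p = Θ(1/n^{2/3}) E[X] diverges (above the triangle threshold p ~ 1/n).


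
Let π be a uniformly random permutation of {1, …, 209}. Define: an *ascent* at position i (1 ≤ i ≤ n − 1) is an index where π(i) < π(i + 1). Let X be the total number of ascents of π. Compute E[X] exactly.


Write X = Σ X_I over i = 1, …, 208, with X_I the indicator of one ascent.
There are 208 indicators.
For each fixed i, the pair (π(i), π(i+1)) is a uniformly random ordered pair of distinct values from {1, …, 209}; by symmetry P[π(i) < π(i+1)] = 1/2.
By linearity: E[X] = 208 · (1/2) = (209 − 1) · (1/2) = 104 ≈ 104.000.

E[X] = 104 = 104.000.


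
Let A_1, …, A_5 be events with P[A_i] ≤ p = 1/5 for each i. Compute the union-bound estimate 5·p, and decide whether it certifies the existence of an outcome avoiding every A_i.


Union bound: P[∪_{i=1}^{5} A_i] ≤ Σ_i P[A_i] ≤ 5·p = 5·(1/5) = 1.
Numerically: 1 ≈ 1.000000.
Is 1 < 1? NO.
Since the bound 1 is ≥ 1, the union bound is uninformative here; it does NOT by itself certify existence.

5·p = 1 ≈ 1.000000; existence NOT certified by the union bound.


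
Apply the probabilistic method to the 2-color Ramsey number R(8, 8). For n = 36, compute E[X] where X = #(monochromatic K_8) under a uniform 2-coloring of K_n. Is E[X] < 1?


E[X] = C(36, 8) · 2^{1 − 28} = 30260340 · 2^{−27} = 30260340/134217728.
As a reduced fraction: E[X] = 7565085/33554432 ≈ 0.2255.
Is E[X] < 1? YES.
Since E[X] < 1, there exists a 2-coloring of K_{36} with no monochromatic K_8; hence R(8, 8) > 36.

E[X] = 7565085/33554432 ≈ 0.2255; E[X] < 1, so R(8, 8) > 36.


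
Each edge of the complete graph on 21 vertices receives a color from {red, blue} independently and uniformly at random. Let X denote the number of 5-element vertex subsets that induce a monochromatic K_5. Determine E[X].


Let X = Σ_S X_S over the C(21, 5) = 20349 subsets S of size 5, where X_S = 1 if the K_5 on S is monochromatic.
For a fixed S, the K_5 on S has C(5, 2) = 10 edges. P[all 10 edges red] = (1/2)^10, and likewise for blue, so P[monochromatic] = 2·(1/2)^10 = 2^{1 − 10} = 1/512.
Summing: E[X] = C(21, 5) · 2^{1 − 10} = 20349 · 1/512 = 20349/512.
Numerically: E[X] ≈ 39.744141.

E[X] = C(21,5)·2^(1−C(5,2)) = 20349/512 ≈ 39.744141.


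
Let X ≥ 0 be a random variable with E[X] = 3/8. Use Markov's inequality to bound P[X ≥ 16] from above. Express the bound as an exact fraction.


μ = E[X] = 3/8, a = 16.
Markov: P[X ≥ 16] ≤ μ/a = (3/8)/16 = 3/128.
Numerically: ≈ 0.023438.
(Since a = 16 > μ = 0.375000, the bound 3/128 is < 1 and informative.)

P[X ≥ 16] ≤ 3/128 ≈ 0.023438.


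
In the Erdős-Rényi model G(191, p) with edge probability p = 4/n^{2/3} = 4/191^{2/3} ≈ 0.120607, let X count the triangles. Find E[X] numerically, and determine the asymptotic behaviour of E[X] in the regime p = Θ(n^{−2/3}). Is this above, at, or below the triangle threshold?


Number of potential triangles: C(191, 3) = 1143135.
Each occurs with probability p³ ≈ (0.120607)³ ≈ 1.75433787e-03.
By linearity: E[X] = C(191, 3)·p³ ≈ 1143135 · 1.75433787e-03 ≈ 2005.445026.
Since α = 2/3 < 1, p = c/n^{2/3} ≫ 1/n is above the triangle threshold p ~ 1/n. Asymptotically E[X] ~ (c³/6)·n^{3(1−α)} = (4³/6)·n^{1} → ∞; triangles are abundant w.h.p.

E[X] ≈ 2005.445026; in regime p = Θ(1/n^{2/3}) E[X] diverges (above the triangle threshold p ~ 1/n).


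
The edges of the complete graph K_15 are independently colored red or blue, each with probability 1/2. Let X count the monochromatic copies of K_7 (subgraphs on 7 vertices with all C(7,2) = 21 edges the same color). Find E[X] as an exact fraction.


Let X = Σ_S X_S over the C(15, 7) = 6435 subsets S of size 7, where X_S = 1 if the K_7 on S is monochromatic.
For a fixed S, the K_7 on S has C(7, 2) = 21 edges. P[all 21 edges red] = (1/2)^21, and likewise for blue, so P[monochromatic] = 2·(1/2)^21 = 2^{1 − 21} = 1/1048576.
By linearity of expectation: E[X] = C(15, 7) · 2^{1 − 21} = 6435 · 1/1048576 = 6435/1048576.
Numerically: E[X] ≈ 0.00614.

E[X] = C(15,7)·2^(1−C(7,2)) = 6435/1048576 ≈ 0.00614.


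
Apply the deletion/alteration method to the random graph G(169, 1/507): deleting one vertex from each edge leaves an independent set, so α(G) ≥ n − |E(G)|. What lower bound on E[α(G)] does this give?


E[|E(G)|] = C(169, 2)·p = 14196 · (1/507) = 28.
E[α(G)] ≥ n − E[|E(G)|] = 169 − 28 = 141.
Numerically: ≈ 141.00000.
(This is only a lower bound; the true E[α(G)] may be larger.)

E[α(G)] ≥ 141 ≈ 141.00000.


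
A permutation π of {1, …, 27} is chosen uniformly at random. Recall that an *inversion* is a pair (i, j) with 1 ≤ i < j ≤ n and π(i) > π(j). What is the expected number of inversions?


Write X = Σ X_I over the C(27, 2) = 351 pairs i < j, with X_I the indicator of one inversion.
There are 351 indicators.
For each fixed pair i < j, the values π(i) and π(j) are two distinct elements of {1, …, 27} in uniformly random order; by symmetry P[π(i) > π(j)] = 1/2.
By linearity: E[X] = 351 · (1/2) = C(27, 2) · (1/2) = 351/2 = 351/2 ≈ 175.500000.

E[X] = 351/2 = 175.500000.


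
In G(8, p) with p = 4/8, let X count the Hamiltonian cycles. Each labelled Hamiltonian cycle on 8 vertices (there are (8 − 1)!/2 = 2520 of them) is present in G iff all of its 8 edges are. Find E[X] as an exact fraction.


K_8 has (8 − 1)!/2 = 2520 labelled Hamiltonian cycles.
For each such Hamiltonian cycle H, let X_H = 1 if all 8 edges of H are present in G. Then P[X_H = 1] = p^{8} = (1/2)^{8} = 1/256.
Summing the indicators: E[X] = Σ_H E[X_H] = 2520 · p^{8} = 2520 · 1/256 = 315/32.
Numerically: E[X] ≈ 9.8438.

E[X] = 2520 · (1/2)^{8} = 315/32 ≈ 9.8438.


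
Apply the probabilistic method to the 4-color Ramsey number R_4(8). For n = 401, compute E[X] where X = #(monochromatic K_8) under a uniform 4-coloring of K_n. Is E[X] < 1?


E[X] = C(401, 8) · 4^{1 − 28} = 15456772627710150 · 4^{−27} = 15456772627710150/18014398509481984.
As a reduced fraction: E[X] = 7728386313855075/9007199254740992 ≈ 0.858.
Is E[X] < 1? YES.
Since E[X] < 1, there exists a 4-coloring of K_{401} with no monochromatic K_8; hence R_4(8) > 401.

E[X] = 7728386313855075/9007199254740992 ≈ 0.858; E[X] < 1, so R_4(8) > 401.


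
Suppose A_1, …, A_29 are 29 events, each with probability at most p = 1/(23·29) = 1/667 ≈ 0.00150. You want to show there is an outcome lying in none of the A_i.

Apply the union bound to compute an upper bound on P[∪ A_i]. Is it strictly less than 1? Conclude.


Union bound: P[∪_{i=1}^{29} A_i] ≤ Σ_i P[A_i] ≤ 29·p = 29·(1/667) = 1/23.
Numerically: 1/23 ≈ 0.04348.
Is 1/23 < 1? YES.
Since P[∪ A_i] ≤ 1/23 < 1, the complement has P[∩ A_i^c] ≥ 1 − 1/23 = 22/23 > 0, so some outcome avoids every A_i.

29·p = 1/23 ≈ 0.04348; existence CERTIFIED by the union bound.


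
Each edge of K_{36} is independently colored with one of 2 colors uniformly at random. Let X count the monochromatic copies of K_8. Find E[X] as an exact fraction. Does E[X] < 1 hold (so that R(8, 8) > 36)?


E[X] = C(36, 8) · 2^{1 − 28} = 30260340 · 2^{−27} = 30260340/134217728.
As a reduced fraction: E[X] = 7565085/33554432 ≈ 0.225457.
Is E[X] < 1? YES.
Since E[X] < 1, there exists a 2-coloring of K_{36} with no monochromatic K_8; hence R(8, 8) > 36.

E[X] = 7565085/33554432 ≈ 0.225457; E[X] < 1, so R(8, 8) > 36.


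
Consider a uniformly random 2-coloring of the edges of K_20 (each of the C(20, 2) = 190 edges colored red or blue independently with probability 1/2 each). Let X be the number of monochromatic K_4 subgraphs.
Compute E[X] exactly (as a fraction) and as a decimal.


Let X = Σ_S X_S over the C(20, 4) = 4845 subsets S of size 4, where X_S = 1 if the K_4 on S is monochromatic.
For a fixed S, the K_4 on S has C(4, 2) = 6 edges. P[all 6 edges red] = (1/2)^6, and likewise for blue, so P[monochromatic] = 2·(1/2)^6 = 2^{1 − 6} = 1/32.
By linearity: E[X] = C(20, 4) · 2^{1 − 6} = 4845 · 1/32 = 4845/32.
Numerically: E[X] ≈ 151.406.

E[X] = C(20,4)·2^(1−C(4,2)) = 4845/32 ≈ 151.406.


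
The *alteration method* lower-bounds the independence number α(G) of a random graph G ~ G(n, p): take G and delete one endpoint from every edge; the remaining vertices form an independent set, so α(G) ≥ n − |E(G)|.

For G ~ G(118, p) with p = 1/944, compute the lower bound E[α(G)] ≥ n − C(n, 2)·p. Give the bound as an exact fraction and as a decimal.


E[|E(G)|] = C(118, 2)·p = 6903 · (1/944) = 117/16.
E[α(G)] ≥ n − E[|E(G)|] = 118 − 117/16 = 1771/16.
Numerically: ≈ 110.68750.
(This is only a lower bound; the true E[α(G)] may be larger.)

E[α(G)] ≥ 1771/16 ≈ 110.68750.


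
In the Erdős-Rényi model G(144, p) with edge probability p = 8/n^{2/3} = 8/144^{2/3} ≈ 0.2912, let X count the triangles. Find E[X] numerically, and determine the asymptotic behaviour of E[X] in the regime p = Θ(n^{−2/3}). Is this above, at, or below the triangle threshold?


Number of potential triangles: C(144, 3) = 487344.
Each occurs with probability p³ ≈ (0.2912)³ ≈ 2.469136e-02.
By linearity: E[X] = C(144, 3)·p³ ≈ 487344 · 2.469136e-02 ≈ 12033.1852.
Since α = 2/3 < 1, p = c/n^{2/3} ≫ 1/n is above the triangle threshold p ~ 1/n. Asymptotically E[X] ~ (c³/6)·n^{3(1−α)} = (8³/6)·n^{1} → ∞; triangles are abundant w.h.p.

E[X] ≈ 12033.1852; in regime p = Θ(1/n^{2/3}) E[X] diverges (above the triangle threshold p ~ 1/n).


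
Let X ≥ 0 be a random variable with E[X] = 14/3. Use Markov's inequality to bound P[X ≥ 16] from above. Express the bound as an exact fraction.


μ = E[X] = 14/3, a = 16.
Markov: P[X ≥ 16] ≤ μ/a = (14/3)/16 = 7/24.
Numerically: ≈ 0.291667.
(Since a = 16 > μ = 4.666667, the bound 7/24 is < 1 and informative.)

P[X ≥ 16] ≤ 7/24 ≈ 0.291667.


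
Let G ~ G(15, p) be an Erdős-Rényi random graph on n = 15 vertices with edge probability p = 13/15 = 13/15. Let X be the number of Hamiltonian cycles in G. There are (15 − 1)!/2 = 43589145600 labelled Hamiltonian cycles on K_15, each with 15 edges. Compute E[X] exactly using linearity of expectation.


K_15 has (15 − 1)!/2 = 43589145600 labelled Hamiltonian cycles.
For each such Hamiltonian cycle H, let X_H = 1 if all 15 edges of H are present in G. Then P[X_H = 1] = p^{15} = (13/15)^{15} = 51185893014090757/437893890380859375.
Summing the indicators: E[X] = Σ_H E[X_H] = 43589145600 · p^{15} = 43589145600 · 51185893014090757/437893890380859375 = 367267381606127548722176/72081298828125.
Numerically: E[X] ≈ 5.09518e+09.

E[X] = 43589145600 · (13/15)^{15} = 367267381606127548722176/72081298828125 ≈ 5.09518e+09.


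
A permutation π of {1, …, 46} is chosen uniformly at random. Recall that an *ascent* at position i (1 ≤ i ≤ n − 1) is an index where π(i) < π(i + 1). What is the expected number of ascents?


Write X = Σ X_I over i = 1, …, 45, with X_I the indicator of one ascent.
There are 45 indicators.
For each fixed i, the pair (π(i), π(i+1)) is a uniformly random ordered pair of distinct values from {1, …, 46}; by symmetry P[π(i) < π(i+1)] = 1/2.
By linearity: E[X] = 45 · (1/2) = (46 − 1) · (1/2) = 45/2 ≈ 22.500000.

E[X] = 45/2 = 22.500000.


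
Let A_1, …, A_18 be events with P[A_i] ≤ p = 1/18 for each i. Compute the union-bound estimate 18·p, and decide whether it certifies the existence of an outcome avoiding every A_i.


Union bound: P[∪_{i=1}^{18} A_i] ≤ Σ_i P[A_i] ≤ 18·p = 18·(1/18) = 1.
Numerically: 1 ≈ 1.0000000.
Is 1 < 1? NO.
Since the bound 1 is ≥ 1, the union bound is uninformative here; it does NOT by itself certify existence.

18·p = 1 ≈ 1.0000000; existence NOT certified by the union bound.


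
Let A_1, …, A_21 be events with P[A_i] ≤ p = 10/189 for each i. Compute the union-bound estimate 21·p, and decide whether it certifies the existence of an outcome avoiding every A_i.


Union bound: P[∪_{i=1}^{21} A_i] ≤ Σ_i P[A_i] ≤ 21·p = 21·(10/189) = 10/9.
Numerically: 10/9 ≈ 1.1111111.
Is 10/9 < 1? NO.
Since the bound 10/9 is ≥ 1, the union bound is uninformative here; it does NOT by itself certify existence.

21·p = 10/9 ≈ 1.1111111; existence NOT certified by the union bound.


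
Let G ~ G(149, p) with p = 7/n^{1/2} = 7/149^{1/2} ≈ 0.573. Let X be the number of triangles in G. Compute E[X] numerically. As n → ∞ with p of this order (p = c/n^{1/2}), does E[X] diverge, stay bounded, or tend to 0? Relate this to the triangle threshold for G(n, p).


Number of potential triangles: C(149, 3) = 540274.
Each occurs with probability p³ ≈ (0.573)³ ≈ 1.88588e-01.
By linearity: E[X] = C(149, 3)·p³ ≈ 540274 · 1.88588e-01 ≈ 101889.349.
Since α = 1/2 < 1, p = c/n^{1/2} ≫ 1/n is above the triangle threshold p ~ 1/n. Asymptotically E[X] ~ (c³/6)·n^{3(1−α)} = (7³/6)·n^{1.5} → ∞; triangles are abundant w.h.p.

E[X] ≈ 101889.349; in regime p = Θ(1/n^{1/2}) E[X] diverges (above the triangle threshold p ~ 1/n).


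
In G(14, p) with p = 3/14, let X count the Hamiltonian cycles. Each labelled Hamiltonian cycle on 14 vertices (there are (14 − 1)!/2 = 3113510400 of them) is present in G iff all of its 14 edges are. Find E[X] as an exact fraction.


K_14 has (14 − 1)!/2 = 3113510400 labelled Hamiltonian cycles.
For each such Hamiltonian cycle H, let X_H = 1 if all 14 edges of H are present in G. Then P[X_H = 1] = p^{14} = (3/14)^{14} = 4782969/11112006825558016.
By linearity: E[X] = Σ_H E[X_H] = 3113510400 · p^{14} = 3113510400 · 4782969/11112006825558016 = 4155084744525/3100448333024.
Numerically: E[X] ≈ 1.3402.

E[X] = 3113510400 · (3/14)^{14} = 4155084744525/3100448333024 ≈ 1.3402.


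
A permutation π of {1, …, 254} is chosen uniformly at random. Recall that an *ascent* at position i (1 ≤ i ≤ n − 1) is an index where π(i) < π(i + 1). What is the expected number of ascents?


Write X = Σ X_I over i = 1, …, 253, with X_I the indicator of one ascent.
There are 253 indicators.
For each fixed i, the pair (π(i), π(i+1)) is a uniformly random ordered pair of distinct values from {1, …, 254}; by symmetry P[π(i) < π(i+1)] = 1/2.
By linearity: E[X] = 253 · (1/2) = (254 − 1) · (1/2) = 253/2 ≈ 126.500.

E[X] = 253/2 = 126.500.


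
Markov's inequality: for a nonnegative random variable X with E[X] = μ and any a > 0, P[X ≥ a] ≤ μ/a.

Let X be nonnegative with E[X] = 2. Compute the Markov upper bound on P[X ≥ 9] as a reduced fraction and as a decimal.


μ = E[X] = 2, a = 9.
Markov: P[X ≥ 9] ≤ μ/a = (2)/9 = 2/9.
Numerically: ≈ 0.222222.
(Since a = 9 > μ = 2.000000, the bound 2/9 is < 1 and informative.)

P[X ≥ 9] ≤ 2/9 ≈ 0.222222.


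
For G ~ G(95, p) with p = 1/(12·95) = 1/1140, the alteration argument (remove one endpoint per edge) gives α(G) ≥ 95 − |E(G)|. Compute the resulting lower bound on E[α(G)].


E[|E(G)|] = C(95, 2)·p = 4465 · (1/1140) = 47/12.
E[α(G)] ≥ n − E[|E(G)|] = 95 − 47/12 = 1093/12.
Numerically: ≈ 91.083333.
(This is only a lower bound; the true E[α(G)] may be larger.)

E[α(G)] ≥ 1093/12 ≈ 91.083333.


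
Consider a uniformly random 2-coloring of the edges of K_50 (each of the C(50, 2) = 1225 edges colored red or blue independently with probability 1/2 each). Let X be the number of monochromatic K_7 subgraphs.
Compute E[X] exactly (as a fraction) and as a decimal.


Let X = Σ_S X_S over the C(50, 7) = 99884400 subsets S of size 7, where X_S = 1 if the K_7 on S is monochromatic.
For a fixed S, the K_7 on S has C(7, 2) = 21 edges. P[all 21 edges red] = (1/2)^21, and likewise for blue, so P[monochromatic] = 2·(1/2)^21 = 2^{1 − 21} = 1/1048576.
Summing: E[X] = C(50, 7) · 2^{1 − 21} = 99884400 · 1/1048576 = 6242775/65536.
Numerically: E[X] ≈ 95.257187.

E[X] = C(50,7)·2^(1−C(7,2)) = 6242775/65536 ≈ 95.257187.


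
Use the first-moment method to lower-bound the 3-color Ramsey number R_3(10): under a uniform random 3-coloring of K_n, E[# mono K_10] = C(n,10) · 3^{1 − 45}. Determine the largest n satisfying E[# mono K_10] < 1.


We need C(n, 10) · 3^{1 − 45} < 1, i.e. C(n, 10) < 3^{45 − 1} = 984770902183611232881.
Check values of n near the boundary:
  n = 568: C(568, 10) = 889446337783744949208; 889446337783744949208 < 984770902183611232881? YES
  n = 569: C(569, 10) = 905357721286137524328; 905357721286137524328 < 984770902183611232881? YES
  n = 570: C(570, 10) = 921524823451961408691; 921524823451961408691 < 984770902183611232881? YES
  n = 571: C(571, 10) = 937951290893172842001; 937951290893172842001 < 984770902183611232881? YES
  n = 572: C(572, 10) = 954640815642161682606; 954640815642161682606 < 984770902183611232881? YES
  n = 573: C(573, 10) = 971597135635805762226; 971597135635805762226 < 984770902183611232881? YES
  n = 574: C(574, 10) = 988824035203816502691; 988824035203816502691 < 984770902183611232881? NO
  n = 575: C(575, 10) = 1006325345561406175305; 1006325345561406175305 < 984770902183611232881? NO
  n = 576: C(576, 10) = 1024104945306307344480; 1024104945306307344480 < 984770902183611232881? NO
The largest n with C(n, 10) < 984770902183611232881 is n = 573 (where E[X] = 35985079097622435638/36472996377170786403 ≈ 0.986623). Hence R_3(10) > 573, i.e. R_3(10) ≥ 574.

Largest n = 573; hence R_3(10) > 573.


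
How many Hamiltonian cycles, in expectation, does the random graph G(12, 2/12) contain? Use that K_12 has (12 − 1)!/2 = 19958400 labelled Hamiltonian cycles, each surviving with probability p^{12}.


K_12 has (12 − 1)!/2 = 19958400 labelled Hamiltonian cycles.
For each such Hamiltonian cycle H, let X_H = 1 if all 12 edges of H are present in G. Then P[X_H = 1] = p^{12} = (1/6)^{12} = 1/2176782336.
By linearity of expectation: E[X] = Σ_H E[X_H] = 19958400 · p^{12} = 19958400 · 1/2176782336 = 1925/209952.
Numerically: E[X] ≈ 0.009169.

E[X] = 19958400 · (1/6)^{12} = 1925/209952 ≈ 0.009169.


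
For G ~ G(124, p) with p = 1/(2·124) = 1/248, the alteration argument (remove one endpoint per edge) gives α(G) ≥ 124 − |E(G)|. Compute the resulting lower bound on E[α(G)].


E[|E(G)|] = C(124, 2)·p = 7626 · (1/248) = 123/4.
E[α(G)] ≥ n − E[|E(G)|] = 124 − 123/4 = 373/4.
Numerically: ≈ 93.2500.
(This is only a lower bound; the true E[α(G)] may be larger.)

E[α(G)] ≥ 373/4 ≈ 93.2500.


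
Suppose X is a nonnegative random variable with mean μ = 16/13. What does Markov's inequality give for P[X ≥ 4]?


μ = E[X] = 16/13, a = 4.
Markov: P[X ≥ 4] ≤ μ/a = (16/13)/4 = 4/13.
Numerically: ≈ 0.307692.
(Since a = 4 > μ = 1.230769, the bound 4/13 is < 1 and informative.)

P[X ≥ 4] ≤ 4/13 ≈ 0.307692.


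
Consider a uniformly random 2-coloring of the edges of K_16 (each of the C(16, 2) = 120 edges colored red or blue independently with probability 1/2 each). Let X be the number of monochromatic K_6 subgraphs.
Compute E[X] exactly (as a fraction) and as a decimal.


Let X = Σ_S X_S over the C(16, 6) = 8008 subsets S of size 6, where X_S = 1 if the K_6 on S is monochromatic.
For a fixed S, the K_6 on S has C(6, 2) = 15 edges. P[all 15 edges red] = (1/2)^15, and likewise for blue, so P[monochromatic] = 2·(1/2)^15 = 2^{1 − 15} = 1/16384.
Summing: E[X] = C(16, 6) · 2^{1 − 15} = 8008 · 1/16384 = 1001/2048.
Numerically: E[X] ≈ 0.48877.

E[X] = C(16,6)·2^(1−C(6,2)) = 1001/2048 ≈ 0.48877.


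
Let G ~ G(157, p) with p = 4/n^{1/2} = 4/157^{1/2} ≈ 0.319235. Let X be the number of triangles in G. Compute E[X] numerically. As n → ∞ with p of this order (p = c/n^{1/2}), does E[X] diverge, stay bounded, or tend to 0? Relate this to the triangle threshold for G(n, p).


Number of potential triangles: C(157, 3) = 632710.
Each occurs with probability p³ ≈ (0.319235)³ ≈ 3.25334781e-02.
By linearity: E[X] = C(157, 3)·p³ ≈ 632710 · 3.25334781e-02 ≈ 20584.256924.
Since α = 1/2 < 1, p = c/n^{1/2} ≫ 1/n is above the triangle threshold p ~ 1/n. Asymptotically E[X] ~ (c³/6)·n^{3(1−α)} = (4³/6)·n^{1.5} → ∞; triangles are abundant w.h.p.

E[X] ≈ 20584.256924; in regime p = Θ(1/n^{1/2}) E[X] diverges (above the triangle threshold p ~ 1/n).


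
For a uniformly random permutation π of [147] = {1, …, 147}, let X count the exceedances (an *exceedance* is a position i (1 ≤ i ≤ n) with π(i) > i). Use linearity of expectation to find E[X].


Write X = Σ_{i=1}^{147} X_i, where X_i = 1_{π(i) > i}.
For each fixed i, π(i) is uniform over {1, …, 147} (marginal of a uniform permutation), so P[π(i) > i] = (n − i)/n. Summing: Σ_{i=1}^{147} (n − i)/n = (0 + 1 + … + 146)/147 = 147(147 − 1)/(2·147) = (147 − 1)/2.
Hence E[X] = Σ_{i=1}^{147} (147 − i)/147 = 73 ≈ 73.00000.

E[X] = 73 = 73.00000.


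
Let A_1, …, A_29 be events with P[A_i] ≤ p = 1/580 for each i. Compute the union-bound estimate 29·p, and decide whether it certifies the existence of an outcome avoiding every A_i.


Union bound: P[∪_{i=1}^{29} A_i] ≤ Σ_i P[A_i] ≤ 29·p = 29·(1/580) = 1/20.
Numerically: 1/20 ≈ 0.0500000.
Is 1/20 < 1? YES.
Since P[∪ A_i] ≤ 1/20 < 1, the complement has P[∩ A_i^c] ≥ 1 − 1/20 = 19/20 > 0, so some outcome avoids every A_i.

29·p = 1/20 ≈ 0.0500000; existence CERTIFIED by the union bound.


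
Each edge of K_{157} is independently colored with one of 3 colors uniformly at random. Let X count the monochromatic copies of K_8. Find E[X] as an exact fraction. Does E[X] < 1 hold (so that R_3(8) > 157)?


E[X] = C(157, 8) · 3^{1 − 28} = 7637643295425 · 3^{−27} = 7637643295425/7625597484987.
As a reduced fraction: E[X] = 848627032825/847288609443 ≈ 1.0015797.
Is E[X] < 1? NO.
Since E[X] ≥ 1, the first-moment bound is inconclusive at n = 157; it does NOT by itself certify R_3(8) > 157.

E[X] = 848627032825/847288609443 ≈ 1.0015797; E[X] ≥ 1; first-moment method inconclusive here.


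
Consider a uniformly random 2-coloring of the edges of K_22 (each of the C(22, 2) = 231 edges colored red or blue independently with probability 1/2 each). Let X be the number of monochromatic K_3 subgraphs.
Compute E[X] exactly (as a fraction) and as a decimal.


Let X = Σ_S X_S over the C(22, 3) = 1540 subsets S of size 3, where X_S = 1 if the K_3 on S is monochromatic.
For a fixed S, the K_3 on S has C(3, 2) = 3 edges. P[all 3 edges red] = (1/2)^3, and likewise for blue, so P[monochromatic] = 2·(1/2)^3 = 2^{1 − 3} = 1/4.
By linearity: E[X] = C(22, 3) · 2^{1 − 3} = 1540 · 1/4 = 385.
Numerically: E[X] ≈ 385.000000.

E[X] = C(22,3)·2^(1−C(3,2)) = 385 ≈ 385.000000.


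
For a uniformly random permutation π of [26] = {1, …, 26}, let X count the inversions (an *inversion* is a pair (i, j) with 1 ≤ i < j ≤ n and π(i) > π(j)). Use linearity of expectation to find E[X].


Write X = Σ X_I over the C(26, 2) = 325 pairs i < j, with X_I the indicator of one inversion.
There are 325 indicators.
For each fixed pair i < j, the values π(i) and π(j) are two distinct elements of {1, …, 26} in uniformly random order; by symmetry P[π(i) > π(j)] = 1/2.
By linearity: E[X] = 325 · (1/2) = C(26, 2) · (1/2) = 325/2 = 325/2 ≈ 162.500000.

E[X] = 325/2 = 162.500000.


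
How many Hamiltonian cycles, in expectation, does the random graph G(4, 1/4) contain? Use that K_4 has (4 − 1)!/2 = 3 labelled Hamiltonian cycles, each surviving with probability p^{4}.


K_4 has (4 − 1)!/2 = 3 labelled Hamiltonian cycles.
For each such Hamiltonian cycle H, let X_H = 1 if all 4 edges of H are present in G. Then P[X_H = 1] = p^{4} = (1/4)^{4} = 1/256.
By linearity of expectation: E[X] = Σ_H E[X_H] = 3 · p^{4} = 3 · 1/256 = 3/256.
Numerically: E[X] ≈ 0.0117188.

E[X] = 3 · (1/4)^{4} = 3/256 ≈ 0.0117188.


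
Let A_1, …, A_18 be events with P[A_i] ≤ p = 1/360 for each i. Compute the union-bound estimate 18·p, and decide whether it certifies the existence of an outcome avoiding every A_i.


Union bound: P[∪_{i=1}^{18} A_i] ≤ Σ_i P[A_i] ≤ 18·p = 18·(1/360) = 1/20.
Numerically: 1/20 ≈ 0.050000.
Is 1/20 < 1? YES.
Since P[∪ A_i] ≤ 1/20 < 1, the complement has P[∩ A_i^c] ≥ 1 − 1/20 = 19/20 > 0, so some outcome avoids every A_i.

18·p = 1/20 ≈ 0.050000; existence CERTIFIED by the union bound.


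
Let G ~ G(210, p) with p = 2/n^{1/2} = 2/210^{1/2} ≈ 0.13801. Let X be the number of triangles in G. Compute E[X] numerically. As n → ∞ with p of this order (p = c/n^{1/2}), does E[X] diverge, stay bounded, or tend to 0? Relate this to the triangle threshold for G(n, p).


Number of potential triangles: C(210, 3) = 1521520.
Each occurs with probability p³ ≈ (0.13801)³ ≈ 2.6288212e-03.
By linearity: E[X] = C(210, 3)·p³ ≈ 1521520 · 2.6288212e-03 ≈ 3999.80400.
Since α = 1/2 < 1, p = c/n^{1/2} ≫ 1/n is above the triangle threshold p ~ 1/n. Asymptotically E[X] ~ (c³/6)·n^{3(1−α)} = (2³/6)·n^{1.5} → ∞; triangles are abundant w.h.p.

E[X] ≈ 3999.80400; in regime p = Θ(1/n^{1/2}) E[X] diverges (above the triangle threshold p ~ 1/n).


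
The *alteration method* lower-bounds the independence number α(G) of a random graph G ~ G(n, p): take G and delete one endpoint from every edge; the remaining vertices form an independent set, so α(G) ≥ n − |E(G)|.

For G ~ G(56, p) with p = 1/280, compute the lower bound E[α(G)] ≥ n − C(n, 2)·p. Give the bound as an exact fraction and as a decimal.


E[|E(G)|] = C(56, 2)·p = 1540 · (1/280) = 11/2.
E[α(G)] ≥ n − E[|E(G)|] = 56 − 11/2 = 101/2.
Numerically: ≈ 50.500000.
(This is only a lower bound; the true E[α(G)] may be larger.)

E[α(G)] ≥ 101/2 ≈ 50.500000.


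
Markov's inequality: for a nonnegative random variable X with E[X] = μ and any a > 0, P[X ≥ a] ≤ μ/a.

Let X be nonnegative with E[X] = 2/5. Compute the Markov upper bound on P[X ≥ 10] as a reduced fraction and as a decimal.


μ = E[X] = 2/5, a = 10.
Markov: P[X ≥ 10] ≤ μ/a = (2/5)/10 = 1/25.
Numerically: ≈ 0.0400.
(Since a = 10 > μ = 0.4000, the bound 1/25 is < 1 and informative.)

P[X ≥ 10] ≤ 1/25 ≈ 0.0400.


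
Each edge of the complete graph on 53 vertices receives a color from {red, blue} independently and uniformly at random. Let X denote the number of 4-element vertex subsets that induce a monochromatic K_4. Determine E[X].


Let X = Σ_S X_S over the C(53, 4) = 292825 subsets S of size 4, where X_S = 1 if the K_4 on S is monochromatic.
For a fixed S, the K_4 on S has C(4, 2) = 6 edges. P[all 6 edges red] = (1/2)^6, and likewise for blue, so P[monochromatic] = 2·(1/2)^6 = 2^{1 − 6} = 1/32.
Summing: E[X] = C(53, 4) · 2^{1 − 6} = 292825 · 1/32 = 292825/32.
Numerically: E[X] ≈ 9150.781250.

E[X] = C(53,4)·2^(1−C(4,2)) = 292825/32 ≈ 9150.781250.


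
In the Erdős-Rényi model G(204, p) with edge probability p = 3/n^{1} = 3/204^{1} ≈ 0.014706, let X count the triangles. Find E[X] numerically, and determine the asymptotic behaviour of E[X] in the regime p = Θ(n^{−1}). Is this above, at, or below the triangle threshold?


Number of potential triangles: C(204, 3) = 1394204.
Each occurs with probability p³ ≈ (0.014706)³ ≈ 3.1803379e-06.
By linearity: E[X] = C(204, 3)·p³ ≈ 1394204 · 3.1803379e-06 ≈ 4.43404.
Here α = 1, so p = 3/n is exactly at the triangle threshold p ~ 1/n. Asymptotically E[X] → c³/6 = 3³/6 = 9/2 ≈ 4.50000, a bounded constant. In this regime the triangle count is asymptotically Poisson(c³/6).

E[X] ≈ 4.43404; in regime p = Θ(1/n^{1}) E[X] stays bounded (at the triangle threshold p ~ 1/n).


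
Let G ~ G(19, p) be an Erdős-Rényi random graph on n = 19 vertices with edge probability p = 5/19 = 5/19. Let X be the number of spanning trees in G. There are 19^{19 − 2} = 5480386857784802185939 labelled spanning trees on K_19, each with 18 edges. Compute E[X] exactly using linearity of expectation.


K_19 has 19^{19 − 2} = 5480386857784802185939 labelled spanning trees.
For each such spanning tree H, let X_H = 1 if all 18 edges of H are present in G. Then P[X_H = 1] = p^{18} = (5/19)^{18} = 3814697265625/104127350297911241532841.
By linearity: E[X] = Σ_H E[X_H] = 5480386857784802185939 · p^{18} = 5480386857784802185939 · 3814697265625/104127350297911241532841 = 3814697265625/19.
Numerically: E[X] ≈ 2.008e+11.

E[X] = 5480386857784802185939 · (5/19)^{18} = 3814697265625/19 ≈ 2.008e+11.


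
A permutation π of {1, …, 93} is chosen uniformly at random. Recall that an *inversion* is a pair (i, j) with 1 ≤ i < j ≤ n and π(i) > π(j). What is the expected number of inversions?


Write X = Σ X_I over the C(93, 2) = 4278 pairs i < j, with X_I the indicator of one inversion.
There are 4278 indicators.
For each fixed pair i < j, the values π(i) and π(j) are two distinct elements of {1, …, 93} in uniformly random order; by symmetry P[π(i) > π(j)] = 1/2.
By linearity: E[X] = 4278 · (1/2) = C(93, 2) · (1/2) = 4278/2 = 2139 ≈ 2139.0000.

E[X] = 2139 = 2139.0000.


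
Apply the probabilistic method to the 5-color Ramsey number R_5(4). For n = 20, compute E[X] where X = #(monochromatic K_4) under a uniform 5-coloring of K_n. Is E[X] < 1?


E[X] = C(20, 4) · 5^{1 − 6} = 4845 · 5^{−5} = 4845/3125.
As a reduced fraction: E[X] = 969/625 ≈ 1.550.
Is E[X] < 1? NO.
Since E[X] ≥ 1, the first-moment bound is inconclusive at n = 20; it does NOT by itself certify R_5(4) > 20.

E[X] = 969/625 ≈ 1.550; E[X] ≥ 1; first-moment method inconclusive here.


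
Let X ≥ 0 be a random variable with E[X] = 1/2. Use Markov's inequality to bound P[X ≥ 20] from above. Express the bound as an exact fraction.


μ = E[X] = 1/2, a = 20.
Markov: P[X ≥ 20] ≤ μ/a = (1/2)/20 = 1/40.
Numerically: ≈ 0.025.
(Since a = 20 > μ = 0.500, the bound 1/40 is < 1 and informative.)

P[X ≥ 20] ≤ 1/40 ≈ 0.025.
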